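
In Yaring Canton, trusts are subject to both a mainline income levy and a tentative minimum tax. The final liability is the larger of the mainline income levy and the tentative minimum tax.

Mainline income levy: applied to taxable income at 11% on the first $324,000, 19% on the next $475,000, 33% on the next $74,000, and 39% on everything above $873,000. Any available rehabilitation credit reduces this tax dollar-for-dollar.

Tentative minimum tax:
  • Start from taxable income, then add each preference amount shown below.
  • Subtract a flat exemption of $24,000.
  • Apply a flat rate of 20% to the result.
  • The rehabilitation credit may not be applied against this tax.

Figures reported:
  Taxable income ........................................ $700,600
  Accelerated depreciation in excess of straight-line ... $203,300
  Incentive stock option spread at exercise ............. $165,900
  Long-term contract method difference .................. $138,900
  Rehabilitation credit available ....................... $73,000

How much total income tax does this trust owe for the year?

Mainline income levy:
  $324,000 × 11% = $35,640
  $376,600 × 19% = $71,554
  → $107,194
  Less rehabilitation credit $73,000 → $34,194

Tentative minimum tax:
  Adjusted income: $700,600 + $203,300 + $165,900 + $138,900 = $1,208,700
  Less exemption $24,000 → base $1,184,700
  $1,184,700 × 20% = $236,940

$236,940 > $34,194, so the tentative minimum tax is the binding amount.

$236,940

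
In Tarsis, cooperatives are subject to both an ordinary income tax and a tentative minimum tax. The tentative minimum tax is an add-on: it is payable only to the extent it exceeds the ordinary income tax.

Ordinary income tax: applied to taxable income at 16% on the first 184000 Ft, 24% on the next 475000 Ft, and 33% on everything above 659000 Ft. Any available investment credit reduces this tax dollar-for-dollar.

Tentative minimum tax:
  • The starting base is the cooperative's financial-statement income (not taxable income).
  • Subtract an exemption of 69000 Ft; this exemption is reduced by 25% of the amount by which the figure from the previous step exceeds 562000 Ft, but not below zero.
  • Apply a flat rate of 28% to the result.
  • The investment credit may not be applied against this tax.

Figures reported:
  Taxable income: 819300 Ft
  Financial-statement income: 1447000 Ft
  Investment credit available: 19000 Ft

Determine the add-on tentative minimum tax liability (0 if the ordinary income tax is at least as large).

227821 Ft

Ordinary income tax:
  184000 Ft × 16% = 29440 Ft
  475000 Ft × 24% = 114000 Ft
  160300 Ft × 33% = 52899 Ft
  → 196339 Ft
  Less investment credit 19000 Ft → 177339 Ft

Tentative minimum tax:
  Base (financial-statement income): 1447000 Ft
  Exemption: 25% × (1447000 Ft − 562000 Ft) = 221250 Ft ≥ 69000 Ft, so the exemption is fully phased out
  Base: 1447000 Ft − 0 Ft = 1447000 Ft
  1447000 Ft × 28% = 405160 Ft

Excess of tentative minimum tax over ordinary income tax: 405160 Ft − 177339 Ft = 227821 Ft.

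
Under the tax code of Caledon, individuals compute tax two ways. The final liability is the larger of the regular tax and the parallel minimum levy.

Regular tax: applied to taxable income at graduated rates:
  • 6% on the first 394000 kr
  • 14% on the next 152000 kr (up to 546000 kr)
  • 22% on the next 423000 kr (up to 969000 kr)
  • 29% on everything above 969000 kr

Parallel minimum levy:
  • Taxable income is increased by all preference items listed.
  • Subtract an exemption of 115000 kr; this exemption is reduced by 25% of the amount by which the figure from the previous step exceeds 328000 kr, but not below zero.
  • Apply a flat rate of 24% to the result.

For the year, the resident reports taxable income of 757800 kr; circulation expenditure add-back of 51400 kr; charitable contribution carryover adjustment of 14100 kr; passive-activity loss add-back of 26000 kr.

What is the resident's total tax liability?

Regular tax:
  394000 kr × 6% = 23640 kr
  152000 kr × 14% = 21280 kr
  211800 kr × 22% = 46596 kr
  → 91516 kr

Parallel minimum levy:
  Adjusted income: 757800 kr + 51400 kr + 14100 kr + 26000 kr = 849300 kr
  Exemption: 25% × (849300 kr − 328000 kr) = 130325 kr ≥ 115000 kr, so the exemption is fully phased out
  Base: 849300 kr − 0 kr = 849300 kr
  849300 kr × 24% = 203832 kr

203832 kr > 91516 kr, so the parallel minimum levy is the binding amount.

203832 kr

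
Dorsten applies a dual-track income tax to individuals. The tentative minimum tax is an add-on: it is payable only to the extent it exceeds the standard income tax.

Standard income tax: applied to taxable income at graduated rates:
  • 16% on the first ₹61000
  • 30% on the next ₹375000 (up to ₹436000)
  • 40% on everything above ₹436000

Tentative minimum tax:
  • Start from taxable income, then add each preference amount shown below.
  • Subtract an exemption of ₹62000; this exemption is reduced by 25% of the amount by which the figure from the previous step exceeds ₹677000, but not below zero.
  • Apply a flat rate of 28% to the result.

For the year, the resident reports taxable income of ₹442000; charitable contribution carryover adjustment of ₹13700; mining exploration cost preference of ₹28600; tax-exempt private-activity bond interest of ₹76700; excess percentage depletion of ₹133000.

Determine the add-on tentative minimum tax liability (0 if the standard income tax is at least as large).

₹53490

Standard income tax:
  ₹61000 × 16% = ₹9760
  ₹375000 × 30% = ₹112500
  ₹6000 × 40% = ₹2400
  → ₹124660

Tentative minimum tax:
  Adjusted income: ₹442000 + ₹13700 + ₹28600 + ₹76700 + ₹133000 = ₹694000
  Exemption: ₹62000 − 25% × (₹694000 − ₹677000) = ₹62000 − ₹4250 = ₹57750
  Base: ₹694000 − ₹57750 = ₹636250
  ₹636250 × 28% = ₹178150

Excess of tentative minimum tax over standard income tax: ₹178150 − ₹124660 = ₹53490.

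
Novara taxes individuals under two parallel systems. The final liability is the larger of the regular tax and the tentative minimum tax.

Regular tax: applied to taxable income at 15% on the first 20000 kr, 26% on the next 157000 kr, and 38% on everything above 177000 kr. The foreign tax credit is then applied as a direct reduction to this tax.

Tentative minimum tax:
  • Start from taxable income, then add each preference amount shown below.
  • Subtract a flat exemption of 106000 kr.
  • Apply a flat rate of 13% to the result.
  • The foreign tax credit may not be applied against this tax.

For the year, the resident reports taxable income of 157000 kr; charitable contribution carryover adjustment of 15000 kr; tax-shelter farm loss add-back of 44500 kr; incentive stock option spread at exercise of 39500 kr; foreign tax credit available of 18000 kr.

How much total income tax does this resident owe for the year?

20620 kr

Tentative minimum tax:
  Adjusted income: 157000 kr + 15000 kr + 44500 kr + 39500 kr = 256000 kr
  Less exemption 106000 kr → base 150000 kr
  150000 kr × 13% = 19500 kr

Regular tax:
  20000 kr × 15% = 3000 kr
  137000 kr × 26% = 35620 kr
  → 38620 kr
  Less foreign tax credit 18000 kr → 20620 kr

20620 kr > 19500 kr, so the regular tax governs.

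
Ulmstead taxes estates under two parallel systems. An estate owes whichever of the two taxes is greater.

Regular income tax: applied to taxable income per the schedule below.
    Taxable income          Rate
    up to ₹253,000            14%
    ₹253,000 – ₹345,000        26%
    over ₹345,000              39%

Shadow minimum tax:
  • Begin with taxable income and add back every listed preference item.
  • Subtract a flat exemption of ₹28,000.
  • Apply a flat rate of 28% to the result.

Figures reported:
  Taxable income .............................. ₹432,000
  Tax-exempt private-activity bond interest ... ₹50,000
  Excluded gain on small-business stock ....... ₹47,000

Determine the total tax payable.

Regular income tax:
  ₹253,000 × 14% = ₹35,420
  ₹92,000 × 26% = ₹23,920
  ₹87,000 × 39% = ₹33,930
  → ₹93,270

Shadow minimum tax:
  Adjusted income: ₹432,000 + ₹50,000 + ₹47,000 = ₹529,000
  Less exemption ₹28,000 → base ₹501,000
  ₹501,000 × 28% = ₹140,280

₹140,280 > ₹93,270, so the shadow minimum tax is the binding amount.

₹140,280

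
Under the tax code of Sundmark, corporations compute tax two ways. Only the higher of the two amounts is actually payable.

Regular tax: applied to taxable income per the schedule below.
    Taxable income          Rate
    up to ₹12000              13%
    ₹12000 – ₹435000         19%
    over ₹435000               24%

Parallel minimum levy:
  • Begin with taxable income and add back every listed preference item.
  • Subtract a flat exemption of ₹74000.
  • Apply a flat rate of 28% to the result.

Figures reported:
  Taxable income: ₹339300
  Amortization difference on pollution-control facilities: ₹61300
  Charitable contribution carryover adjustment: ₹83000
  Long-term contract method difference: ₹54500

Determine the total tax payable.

Regular tax:
  ₹12000 × 13% = ₹1560
  ₹327300 × 19% = ₹62187
  → ₹63747

Parallel minimum levy:
  Adjusted income: ₹339300 + ₹61300 + ₹83000 + ₹54500 = ₹538100
  Less exemption ₹74000 → base ₹464100
  ₹464100 × 28% = ₹129948

₹129948 > ₹63747, so the parallel minimum levy is the binding amount.

₹129948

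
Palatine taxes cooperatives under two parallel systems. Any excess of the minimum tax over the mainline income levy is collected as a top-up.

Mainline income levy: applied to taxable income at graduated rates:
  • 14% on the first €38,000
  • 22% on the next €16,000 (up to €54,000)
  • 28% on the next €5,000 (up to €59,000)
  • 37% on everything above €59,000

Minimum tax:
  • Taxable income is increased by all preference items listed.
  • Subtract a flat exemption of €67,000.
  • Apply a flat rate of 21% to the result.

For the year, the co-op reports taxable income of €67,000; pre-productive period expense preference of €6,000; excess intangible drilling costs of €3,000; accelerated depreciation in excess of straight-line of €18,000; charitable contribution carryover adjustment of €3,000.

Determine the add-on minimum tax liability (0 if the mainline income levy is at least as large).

Minimum tax:
  Adjusted income: €67,000 + €6,000 + €3,000 + €18,000 + €3,000 = €97,000
  Less exemption €67,000 → base €30,000
  €30,000 × 21% = €6,300

Mainline income levy:
  €38,000 × 14% = €5,320
  €16,000 × 22% = €3,520
  €5,000 × 28% = €1,400
  €8,000 × 37% = €2,960
  → €13,200

€6,300 ≤ €13,200, so no add-on is due.

€0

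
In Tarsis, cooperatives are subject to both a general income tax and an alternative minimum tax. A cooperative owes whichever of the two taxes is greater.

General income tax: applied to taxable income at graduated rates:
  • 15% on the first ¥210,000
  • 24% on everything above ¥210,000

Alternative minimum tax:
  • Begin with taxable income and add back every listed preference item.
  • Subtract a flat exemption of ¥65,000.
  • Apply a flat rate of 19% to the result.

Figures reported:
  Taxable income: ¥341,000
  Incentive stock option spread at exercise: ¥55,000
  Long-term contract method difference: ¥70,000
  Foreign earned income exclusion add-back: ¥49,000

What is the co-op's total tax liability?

Alternative minimum tax:
  Adjusted income: ¥341,000 + ¥55,000 + ¥70,000 + ¥49,000 = ¥515,000
  Less exemption ¥65,000 → base ¥450,000
  ¥450,000 × 19% = ¥85,500

General income tax:
  ¥210,000 × 15% = ¥31,500
  ¥131,000 × 24% = ¥31,440
  → ¥62,940

¥85,500 > ¥62,940, so the alternative minimum tax is the binding amount.

¥85,500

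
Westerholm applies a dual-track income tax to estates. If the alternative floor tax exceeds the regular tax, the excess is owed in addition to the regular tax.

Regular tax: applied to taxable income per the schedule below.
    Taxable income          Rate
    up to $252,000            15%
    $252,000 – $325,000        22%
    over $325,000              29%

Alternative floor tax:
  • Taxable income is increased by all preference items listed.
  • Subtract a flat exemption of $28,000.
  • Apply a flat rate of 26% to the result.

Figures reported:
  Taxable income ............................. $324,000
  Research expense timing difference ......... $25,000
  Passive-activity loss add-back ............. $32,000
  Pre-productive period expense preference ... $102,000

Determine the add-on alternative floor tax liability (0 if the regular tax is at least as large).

$64,660

Alternative floor tax:
  Adjusted income: $324,000 + $25,000 + $32,000 + $102,000 = $483,000
  Less exemption $28,000 → base $455,000
  $455,000 × 26% = $118,300

Regular tax:
  $252,000 × 15% = $37,800
  $72,000 × 22% = $15,840
  → $53,640

Excess of alternative floor tax over regular tax: $118,300 − $53,640 = $64,660.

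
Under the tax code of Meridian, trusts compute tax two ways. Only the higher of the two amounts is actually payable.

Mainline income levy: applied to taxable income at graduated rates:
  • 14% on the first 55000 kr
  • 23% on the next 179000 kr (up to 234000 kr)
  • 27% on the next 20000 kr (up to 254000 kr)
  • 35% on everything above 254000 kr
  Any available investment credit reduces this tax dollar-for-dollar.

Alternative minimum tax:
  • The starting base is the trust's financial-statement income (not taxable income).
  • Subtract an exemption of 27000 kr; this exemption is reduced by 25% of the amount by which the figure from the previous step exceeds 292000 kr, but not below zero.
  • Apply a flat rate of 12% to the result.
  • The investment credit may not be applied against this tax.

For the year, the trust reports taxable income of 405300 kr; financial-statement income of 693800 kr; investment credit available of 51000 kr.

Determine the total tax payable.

83256 kr

Mainline income levy:
  55000 kr × 14% = 7700 kr
  179000 kr × 23% = 41170 kr
  20000 kr × 27% = 5400 kr
  151300 kr × 35% = 52955 kr
  → 107225 kr
  Less investment credit 51000 kr → 56225 kr

Alternative minimum tax:
  Base (financial-statement income): 693800 kr
  Exemption: 25% × (693800 kr − 292000 kr) = 100450 kr ≥ 27000 kr, so the exemption is fully phased out
  Base: 693800 kr − 0 kr = 693800 kr
  693800 kr × 12% = 83256 kr

83256 kr > 56225 kr, so the alternative minimum tax is the binding amount.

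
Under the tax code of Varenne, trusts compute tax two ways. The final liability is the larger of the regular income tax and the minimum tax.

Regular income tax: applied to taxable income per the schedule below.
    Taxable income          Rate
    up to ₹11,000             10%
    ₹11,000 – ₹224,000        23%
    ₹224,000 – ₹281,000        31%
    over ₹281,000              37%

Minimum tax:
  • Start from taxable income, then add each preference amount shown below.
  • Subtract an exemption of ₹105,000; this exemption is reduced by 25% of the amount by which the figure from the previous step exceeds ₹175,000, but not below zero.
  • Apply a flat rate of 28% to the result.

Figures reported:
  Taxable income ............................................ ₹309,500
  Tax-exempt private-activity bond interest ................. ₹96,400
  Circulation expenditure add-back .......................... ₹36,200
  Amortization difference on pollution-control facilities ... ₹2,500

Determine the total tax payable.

Minimum tax:
  Adjusted income: ₹309,500 + ₹96,400 + ₹36,200 + ₹2,500 = ₹444,600
  Exemption: ₹105,000 − 25% × (₹444,600 − ₹175,000) = ₹105,000 − ₹67,400 = ₹37,600
  Base: ₹444,600 − ₹37,600 = ₹407,000
  ₹407,000 × 28% = ₹113,960

Regular income tax:
  ₹11,000 × 10% = ₹1,100
  ₹213,000 × 23% = ₹48,990
  ₹57,000 × 31% = ₹17,670
  ₹28,500 × 37% = ₹10,545
  → ₹78,305

₹113,960 > ₹78,305, so the minimum tax is the binding amount.

₹113,960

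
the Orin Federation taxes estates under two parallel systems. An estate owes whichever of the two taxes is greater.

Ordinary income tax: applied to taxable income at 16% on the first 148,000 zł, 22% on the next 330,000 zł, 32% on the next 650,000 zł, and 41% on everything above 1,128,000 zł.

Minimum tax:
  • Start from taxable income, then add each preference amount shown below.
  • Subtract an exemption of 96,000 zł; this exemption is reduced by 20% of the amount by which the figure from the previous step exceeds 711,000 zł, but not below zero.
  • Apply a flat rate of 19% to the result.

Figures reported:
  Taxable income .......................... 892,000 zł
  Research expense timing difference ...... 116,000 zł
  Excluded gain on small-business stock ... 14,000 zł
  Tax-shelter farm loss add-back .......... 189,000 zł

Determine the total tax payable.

230,090 zł

Minimum tax:
  Adjusted income: 892,000 zł + 116,000 zł + 14,000 zł + 189,000 zł = 1,211,000 zł
  Exemption: 20% × (1,211,000 zł − 711,000 zł) = 100,000 zł ≥ 96,000 zł, so the exemption is fully phased out
  Base: 1,211,000 zł − 0 zł = 1,211,000 zł
  1,211,000 zł × 19% = 230,090 zł

Ordinary income tax:
  148,000 zł × 16% = 23,680 zł
  330,000 zł × 22% = 72,600 zł
  414,000 zł × 32% = 132,480 zł
  → 228,760 zł

230,090 zł > 228,760 zł, so the minimum tax is the binding amount.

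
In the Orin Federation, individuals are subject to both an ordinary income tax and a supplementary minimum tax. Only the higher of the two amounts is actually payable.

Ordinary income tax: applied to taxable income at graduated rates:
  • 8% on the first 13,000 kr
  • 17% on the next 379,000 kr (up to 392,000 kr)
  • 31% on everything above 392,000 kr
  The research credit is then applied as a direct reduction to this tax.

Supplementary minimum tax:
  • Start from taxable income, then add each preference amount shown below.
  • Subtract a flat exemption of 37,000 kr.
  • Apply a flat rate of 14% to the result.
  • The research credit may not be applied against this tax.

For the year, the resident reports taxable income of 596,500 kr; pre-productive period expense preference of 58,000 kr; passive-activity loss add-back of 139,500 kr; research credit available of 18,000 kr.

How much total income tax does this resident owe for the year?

110,865 kr

Supplementary minimum tax:
  Adjusted income: 596,500 kr + 58,000 kr + 139,500 kr = 794,000 kr
  Less exemption 37,000 kr → base 757,000 kr
  757,000 kr × 14% = 105,980 kr

Ordinary income tax:
  13,000 kr × 8% = 1,040 kr
  379,000 kr × 17% = 64,430 kr
  204,500 kr × 31% = 63,395 kr
  → 128,865 kr
  Less research credit 18,000 kr → 110,865 kr

110,865 kr > 105,980 kr, so the ordinary income tax governs.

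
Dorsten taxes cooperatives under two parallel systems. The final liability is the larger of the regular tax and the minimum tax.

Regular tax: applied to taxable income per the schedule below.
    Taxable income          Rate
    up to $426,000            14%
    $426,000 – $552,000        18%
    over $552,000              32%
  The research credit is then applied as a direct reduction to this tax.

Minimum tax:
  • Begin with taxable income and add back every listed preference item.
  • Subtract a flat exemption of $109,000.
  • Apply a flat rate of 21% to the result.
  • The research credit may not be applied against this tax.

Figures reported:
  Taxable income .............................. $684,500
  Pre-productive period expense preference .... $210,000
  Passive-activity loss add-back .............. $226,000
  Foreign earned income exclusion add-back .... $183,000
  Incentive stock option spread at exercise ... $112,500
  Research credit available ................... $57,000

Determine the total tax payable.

Regular tax:
  $426,000 × 14% = $59,640
  $126,000 × 18% = $22,680
  $132,500 × 32% = $42,400
  → $124,720
  Less research credit $57,000 → $67,720

Minimum tax:
  Adjusted income: $684,500 + $210,000 + $226,000 + $183,000 + $112,500 = $1,416,000
  Less exemption $109,000 → base $1,307,000
  $1,307,000 × 21% = $274,470

$274,470 > $67,720, so the minimum tax is the binding amount.

$274,470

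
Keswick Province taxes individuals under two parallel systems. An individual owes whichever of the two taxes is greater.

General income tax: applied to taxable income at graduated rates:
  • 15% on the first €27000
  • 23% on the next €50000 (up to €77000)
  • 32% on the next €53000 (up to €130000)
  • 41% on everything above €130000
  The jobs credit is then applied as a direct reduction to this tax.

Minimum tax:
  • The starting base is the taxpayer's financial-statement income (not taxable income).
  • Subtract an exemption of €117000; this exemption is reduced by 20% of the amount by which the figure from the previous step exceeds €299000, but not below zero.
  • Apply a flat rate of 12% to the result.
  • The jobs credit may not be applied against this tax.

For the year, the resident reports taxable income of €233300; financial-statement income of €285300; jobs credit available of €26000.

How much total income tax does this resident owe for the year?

General income tax:
  €27000 × 15% = €4050
  €50000 × 23% = €11500
  €53000 × 32% = €16960
  €103300 × 41% = €42353
  → €74863
  Less jobs credit €26000 → €48863

Minimum tax:
  Base (financial-statement income): €285300
  Exemption: €285300 ≤ €299000, so full €117000 applies
  Base: €285300 − €117000 = €168300
  €168300 × 12% = €20196

€48863 > €20196, so the general income tax governs.

€48863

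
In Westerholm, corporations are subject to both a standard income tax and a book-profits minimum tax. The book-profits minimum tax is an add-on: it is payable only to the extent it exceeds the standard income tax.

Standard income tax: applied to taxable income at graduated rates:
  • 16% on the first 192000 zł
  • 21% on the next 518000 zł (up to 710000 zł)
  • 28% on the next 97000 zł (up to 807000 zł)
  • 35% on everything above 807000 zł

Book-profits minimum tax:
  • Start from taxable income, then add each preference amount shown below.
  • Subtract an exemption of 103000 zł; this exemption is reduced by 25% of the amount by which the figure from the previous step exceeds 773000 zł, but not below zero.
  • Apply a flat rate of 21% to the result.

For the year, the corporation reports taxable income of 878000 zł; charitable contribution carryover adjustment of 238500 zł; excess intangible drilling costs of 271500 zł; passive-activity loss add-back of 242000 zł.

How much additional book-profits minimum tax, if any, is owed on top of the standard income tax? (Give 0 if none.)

Book-profits minimum tax:
  Adjusted income: 878000 zł + 238500 zł + 271500 zł + 242000 zł = 1630000 zł
  Exemption: 25% × (1630000 zł − 773000 zł) = 214250 zł ≥ 103000 zł, so the exemption is fully phased out
  Base: 1630000 zł − 0 zł = 1630000 zł
  1630000 zł × 21% = 342300 zł

Standard income tax:
  192000 zł × 16% = 30720 zł
  518000 zł × 21% = 108780 zł
  97000 zł × 28% = 27160 zł
  71000 zł × 35% = 24850 zł
  → 191510 zł

Excess of book-profits minimum tax over standard income tax: 342300 zł − 191510 zł = 150790 zł.

150790 zł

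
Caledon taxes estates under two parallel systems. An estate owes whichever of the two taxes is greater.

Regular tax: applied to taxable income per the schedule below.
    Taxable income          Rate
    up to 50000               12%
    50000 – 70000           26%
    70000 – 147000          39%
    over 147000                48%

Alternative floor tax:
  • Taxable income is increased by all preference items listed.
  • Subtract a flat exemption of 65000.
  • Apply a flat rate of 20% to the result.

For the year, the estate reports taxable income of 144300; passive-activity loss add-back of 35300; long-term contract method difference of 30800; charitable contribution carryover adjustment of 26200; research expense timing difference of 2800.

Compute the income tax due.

Alternative floor tax:
  Adjusted income: 144300 + 35300 + 30800 + 26200 + 2800 = 239400
  Less exemption 65000 → base 174400
  174400 × 20% = 34880

Regular tax:
  50000 × 12% = 6000
  20000 × 26% = 5200
  74300 × 39% = 28977
  → 40177

40177 > 34880, so the regular tax governs.

40177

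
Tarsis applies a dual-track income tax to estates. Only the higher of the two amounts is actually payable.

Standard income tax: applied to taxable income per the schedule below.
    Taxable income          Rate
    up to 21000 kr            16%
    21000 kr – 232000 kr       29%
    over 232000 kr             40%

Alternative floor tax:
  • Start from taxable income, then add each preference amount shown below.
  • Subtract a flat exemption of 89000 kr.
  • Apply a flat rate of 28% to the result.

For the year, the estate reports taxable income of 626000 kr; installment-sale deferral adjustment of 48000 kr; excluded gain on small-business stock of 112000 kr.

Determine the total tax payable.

Alternative floor tax:
  Adjusted income: 626000 kr + 48000 kr + 112000 kr = 786000 kr
  Less exemption 89000 kr → base 697000 kr
  697000 kr × 28% = 195160 kr

Standard income tax:
  21000 kr × 16% = 3360 kr
  211000 kr × 29% = 61190 kr
  394000 kr × 40% = 157600 kr
  → 222150 kr

222150 kr > 195160 kr, so the standard income tax governs.

222150 kr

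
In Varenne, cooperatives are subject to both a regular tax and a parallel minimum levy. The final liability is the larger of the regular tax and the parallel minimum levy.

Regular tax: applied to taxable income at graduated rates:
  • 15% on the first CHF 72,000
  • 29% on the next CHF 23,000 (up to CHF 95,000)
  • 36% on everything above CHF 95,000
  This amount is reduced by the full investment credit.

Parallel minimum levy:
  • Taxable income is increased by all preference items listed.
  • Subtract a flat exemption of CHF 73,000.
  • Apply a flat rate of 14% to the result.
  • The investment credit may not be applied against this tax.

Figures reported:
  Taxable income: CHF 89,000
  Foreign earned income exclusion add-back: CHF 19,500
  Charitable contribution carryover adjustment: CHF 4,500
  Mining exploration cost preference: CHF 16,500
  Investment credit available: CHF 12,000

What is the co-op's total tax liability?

Regular tax:
  CHF 72,000 × 15% = CHF 10,800
  CHF 17,000 × 29% = CHF 4,930
  → CHF 15,730
  Less investment credit CHF 12,000 → CHF 3,730

Parallel minimum levy:
  Adjusted income: CHF 89,000 + CHF 19,500 + CHF 4,500 + CHF 16,500 = CHF 129,500
  Less exemption CHF 73,000 → base CHF 56,500
  CHF 56,500 × 14% = CHF 7,910

CHF 7,910 > CHF 3,730, so the parallel minimum levy is the binding amount.

CHF 7,910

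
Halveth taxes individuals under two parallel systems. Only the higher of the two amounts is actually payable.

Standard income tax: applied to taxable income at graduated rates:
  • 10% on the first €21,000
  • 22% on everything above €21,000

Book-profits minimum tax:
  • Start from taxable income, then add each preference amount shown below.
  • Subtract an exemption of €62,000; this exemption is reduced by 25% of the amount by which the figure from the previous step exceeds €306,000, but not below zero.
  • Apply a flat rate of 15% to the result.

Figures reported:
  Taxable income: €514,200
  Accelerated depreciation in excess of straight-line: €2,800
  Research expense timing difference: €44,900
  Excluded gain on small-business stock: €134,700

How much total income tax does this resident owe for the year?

Standard income tax:
  €21,000 × 10% = €2,100
  €493,200 × 22% = €108,504
  → €110,604

Book-profits minimum tax:
  Adjusted income: €514,200 + €2,800 + €44,900 + €134,700 = €696,600
  Exemption: 25% × (€696,600 − €306,000) = €97,650 ≥ €62,000, so the exemption is fully phased out
  Base: €696,600 − €0 = €696,600
  €696,600 × 15% = €104,490

€110,604 > €104,490, so the standard income tax governs.

€110,604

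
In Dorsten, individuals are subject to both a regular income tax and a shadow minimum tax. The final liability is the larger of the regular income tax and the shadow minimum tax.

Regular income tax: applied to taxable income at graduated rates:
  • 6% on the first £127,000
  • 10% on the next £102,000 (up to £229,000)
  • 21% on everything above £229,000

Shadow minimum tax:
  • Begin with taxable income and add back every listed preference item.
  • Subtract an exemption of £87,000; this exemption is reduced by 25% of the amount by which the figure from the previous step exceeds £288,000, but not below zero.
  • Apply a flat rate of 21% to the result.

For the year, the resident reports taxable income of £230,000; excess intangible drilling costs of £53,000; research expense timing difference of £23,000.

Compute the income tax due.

£46,935

Shadow minimum tax:
  Adjusted income: £230,000 + £53,000 + £23,000 = £306,000
  Exemption: £87,000 − 25% × (£306,000 − £288,000) = £87,000 − £4,500 = £82,500
  Base: £306,000 − £82,500 = £223,500
  £223,500 × 21% = £46,935

Regular income tax:
  £127,000 × 6% = £7,620
  £102,000 × 10% = £10,200
  £1,000 × 21% = £210
  → £18,030

£46,935 > £18,030, so the shadow minimum tax is the binding amount.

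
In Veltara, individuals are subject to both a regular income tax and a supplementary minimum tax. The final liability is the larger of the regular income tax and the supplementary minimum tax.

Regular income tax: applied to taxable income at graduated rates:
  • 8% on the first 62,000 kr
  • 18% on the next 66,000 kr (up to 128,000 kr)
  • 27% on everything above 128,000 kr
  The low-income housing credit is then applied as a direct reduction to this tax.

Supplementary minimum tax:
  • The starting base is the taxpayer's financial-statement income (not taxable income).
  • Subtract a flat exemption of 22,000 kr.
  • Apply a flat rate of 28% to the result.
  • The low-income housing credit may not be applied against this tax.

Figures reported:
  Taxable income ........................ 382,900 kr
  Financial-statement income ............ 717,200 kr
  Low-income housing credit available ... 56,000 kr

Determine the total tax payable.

Regular income tax:
  62,000 kr × 8% = 4,960 kr
  66,000 kr × 18% = 11,880 kr
  254,900 kr × 27% = 68,823 kr
  → 85,663 kr
  Less low-income housing credit 56,000 kr → 29,663 kr

Supplementary minimum tax:
  Base (financial-statement income): 717,200 kr
  Less exemption 22,000 kr → base 695,200 kr
  695,200 kr × 28% = 194,656 kr

194,656 kr > 29,663 kr, so the supplementary minimum tax is the binding amount.

194,656 kr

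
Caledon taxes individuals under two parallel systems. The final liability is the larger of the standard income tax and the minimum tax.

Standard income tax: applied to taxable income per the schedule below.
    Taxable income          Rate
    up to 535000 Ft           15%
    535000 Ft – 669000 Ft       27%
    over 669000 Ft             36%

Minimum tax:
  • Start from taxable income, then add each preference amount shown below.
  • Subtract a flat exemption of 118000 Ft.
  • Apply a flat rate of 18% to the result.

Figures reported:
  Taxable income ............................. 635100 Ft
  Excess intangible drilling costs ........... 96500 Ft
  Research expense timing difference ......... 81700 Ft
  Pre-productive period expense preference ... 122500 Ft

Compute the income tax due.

Standard income tax:
  535000 Ft × 15% = 80250 Ft
  100100 Ft × 27% = 27027 Ft
  → 107277 Ft

Minimum tax:
  Adjusted income: 635100 Ft + 96500 Ft + 81700 Ft + 122500 Ft = 935800 Ft
  Less exemption 118000 Ft → base 817800 Ft
  817800 Ft × 18% = 147204 Ft

147204 Ft > 107277 Ft, so the minimum tax is the binding amount.

147204 Ft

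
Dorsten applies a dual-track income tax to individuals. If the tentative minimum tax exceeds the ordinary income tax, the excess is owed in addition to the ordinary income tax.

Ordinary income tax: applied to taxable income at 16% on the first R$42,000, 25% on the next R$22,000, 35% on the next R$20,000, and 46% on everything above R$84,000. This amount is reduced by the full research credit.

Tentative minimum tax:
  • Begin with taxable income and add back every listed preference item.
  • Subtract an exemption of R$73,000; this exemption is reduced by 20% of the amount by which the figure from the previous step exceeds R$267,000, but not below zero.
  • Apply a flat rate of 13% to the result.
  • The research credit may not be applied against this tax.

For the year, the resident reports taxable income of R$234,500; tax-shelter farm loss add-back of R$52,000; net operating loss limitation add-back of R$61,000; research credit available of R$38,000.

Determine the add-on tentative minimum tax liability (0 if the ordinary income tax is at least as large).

Tentative minimum tax:
  Adjusted income: R$234,500 + R$52,000 + R$61,000 = R$347,500
  Exemption: R$73,000 − 20% × (R$347,500 − R$267,000) = R$73,000 − R$16,100 = R$56,900
  Base: R$347,500 − R$56,900 = R$290,600
  R$290,600 × 13% = R$37,778

Ordinary income tax:
  R$42,000 × 16% = R$6,720
  R$22,000 × 25% = R$5,500
  R$20,000 × 35% = R$7,000
  R$150,500 × 46% = R$69,230
  → R$88,450
  Less research credit R$38,000 → R$50,450

R$37,778 ≤ R$50,450, so no add-on is due.

R$0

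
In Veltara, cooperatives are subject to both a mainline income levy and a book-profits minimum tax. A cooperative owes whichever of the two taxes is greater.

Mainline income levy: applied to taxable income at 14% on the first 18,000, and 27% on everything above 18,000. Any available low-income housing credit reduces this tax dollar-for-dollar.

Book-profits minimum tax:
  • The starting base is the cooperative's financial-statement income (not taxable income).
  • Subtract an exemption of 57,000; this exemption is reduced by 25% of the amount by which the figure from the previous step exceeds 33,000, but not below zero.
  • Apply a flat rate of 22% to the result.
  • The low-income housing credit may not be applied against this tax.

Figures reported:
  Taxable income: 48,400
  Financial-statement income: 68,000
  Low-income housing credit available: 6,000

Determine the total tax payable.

Mainline income levy:
  18,000 × 14% = 2,520
  30,400 × 27% = 8,208
  → 10,728
  Less low-income housing credit 6,000 → 4,728

Book-profits minimum tax:
  Base (financial-statement income): 68,000
  Exemption: 57,000 − 25% × (68,000 − 33,000) = 57,000 − 8,750 = 48,250
  Base: 68,000 − 48,250 = 19,750
  19,750 × 22% = 4,345

4,728 > 4,345, so the mainline income levy governs.

4,728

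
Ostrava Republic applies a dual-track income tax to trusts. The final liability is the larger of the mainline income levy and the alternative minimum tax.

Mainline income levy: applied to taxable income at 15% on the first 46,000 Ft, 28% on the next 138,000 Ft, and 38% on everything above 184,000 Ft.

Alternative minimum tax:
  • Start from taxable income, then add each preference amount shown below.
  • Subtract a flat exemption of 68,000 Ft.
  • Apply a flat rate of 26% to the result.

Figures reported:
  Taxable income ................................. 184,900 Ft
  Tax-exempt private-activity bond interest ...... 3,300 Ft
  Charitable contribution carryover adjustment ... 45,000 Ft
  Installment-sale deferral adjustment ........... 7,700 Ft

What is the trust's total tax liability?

Mainline income levy:
  46,000 Ft × 15% = 6,900 Ft
  138,000 Ft × 28% = 38,640 Ft
  900 Ft × 38% = 342 Ft
  → 45,882 Ft

Alternative minimum tax:
  Adjusted income: 184,900 Ft + 3,300 Ft + 45,000 Ft + 7,700 Ft = 240,900 Ft
  Less exemption 68,000 Ft → base 172,900 Ft
  172,900 Ft × 26% = 44,954 Ft

45,882 Ft > 44,954 Ft, so the mainline income levy governs.

45,882 Ft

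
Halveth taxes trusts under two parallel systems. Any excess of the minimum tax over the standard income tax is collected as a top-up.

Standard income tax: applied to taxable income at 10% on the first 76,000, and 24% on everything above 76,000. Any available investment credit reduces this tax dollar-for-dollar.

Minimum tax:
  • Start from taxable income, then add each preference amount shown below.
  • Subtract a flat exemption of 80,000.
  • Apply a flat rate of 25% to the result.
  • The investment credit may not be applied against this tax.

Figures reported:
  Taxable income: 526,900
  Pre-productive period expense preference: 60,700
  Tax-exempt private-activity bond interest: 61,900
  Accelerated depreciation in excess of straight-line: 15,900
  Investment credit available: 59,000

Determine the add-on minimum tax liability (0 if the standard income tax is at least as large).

Standard income tax:
  76,000 × 10% = 7,600
  450,900 × 24% = 108,216
  → 115,816
  Less investment credit 59,000 → 56,816

Minimum tax:
  Adjusted income: 526,900 + 60,700 + 61,900 + 15,900 = 665,400
  Less exemption 80,000 → base 585,400
  585,400 × 25% = 146,350

Excess of minimum tax over standard income tax: 146,350 − 56,816 = 89,534.

89,534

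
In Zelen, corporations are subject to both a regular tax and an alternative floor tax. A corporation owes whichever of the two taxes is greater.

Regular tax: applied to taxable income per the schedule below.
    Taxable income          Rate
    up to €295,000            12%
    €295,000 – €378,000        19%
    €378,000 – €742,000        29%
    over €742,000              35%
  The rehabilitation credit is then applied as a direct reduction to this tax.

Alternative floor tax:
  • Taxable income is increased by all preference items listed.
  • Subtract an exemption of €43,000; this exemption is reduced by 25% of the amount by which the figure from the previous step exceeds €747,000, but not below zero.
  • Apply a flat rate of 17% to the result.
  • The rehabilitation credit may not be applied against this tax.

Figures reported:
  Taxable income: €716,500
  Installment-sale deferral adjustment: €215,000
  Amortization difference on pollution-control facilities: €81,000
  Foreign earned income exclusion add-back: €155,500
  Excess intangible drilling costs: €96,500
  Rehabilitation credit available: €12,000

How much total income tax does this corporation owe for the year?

€214,965

Regular tax:
  €295,000 × 12% = €35,400
  €83,000 × 19% = €15,770
  €338,500 × 29% = €98,165
  → €149,335
  Less rehabilitation credit €12,000 → €137,335

Alternative floor tax:
  Adjusted income: €716,500 + €215,000 + €81,000 + €155,500 + €96,500 = €1,264,500
  Exemption: 25% × (€1,264,500 − €747,000) = €129,375 ≥ €43,000, so the exemption is fully phased out
  Base: €1,264,500 − €0 = €1,264,500
  €1,264,500 × 17% = €214,965

€214,965 > €137,335, so the alternative floor tax is the binding amount.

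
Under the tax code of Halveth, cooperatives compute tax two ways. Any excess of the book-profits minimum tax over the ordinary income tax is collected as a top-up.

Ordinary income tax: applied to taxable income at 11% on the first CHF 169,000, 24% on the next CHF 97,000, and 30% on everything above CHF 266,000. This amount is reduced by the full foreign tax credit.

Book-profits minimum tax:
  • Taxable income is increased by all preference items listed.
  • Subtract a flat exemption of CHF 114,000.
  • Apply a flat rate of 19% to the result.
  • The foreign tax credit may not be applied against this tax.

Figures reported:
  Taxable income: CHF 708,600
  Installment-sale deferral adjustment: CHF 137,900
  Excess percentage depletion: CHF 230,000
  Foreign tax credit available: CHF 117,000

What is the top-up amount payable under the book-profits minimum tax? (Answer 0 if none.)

CHF 125,225

Book-profits minimum tax:
  Adjusted income: CHF 708,600 + CHF 137,900 + CHF 230,000 = CHF 1,076,500
  Less exemption CHF 114,000 → base CHF 962,500
  CHF 962,500 × 19% = CHF 182,875

Ordinary income tax:
  CHF 169,000 × 11% = CHF 18,590
  CHF 97,000 × 24% = CHF 23,280
  CHF 442,600 × 30% = CHF 132,780
  → CHF 174,650
  Less foreign tax credit CHF 117,000 → CHF 57,650

Excess of book-profits minimum tax over ordinary income tax: CHF 182,875 − CHF 57,650 = CHF 125,225.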